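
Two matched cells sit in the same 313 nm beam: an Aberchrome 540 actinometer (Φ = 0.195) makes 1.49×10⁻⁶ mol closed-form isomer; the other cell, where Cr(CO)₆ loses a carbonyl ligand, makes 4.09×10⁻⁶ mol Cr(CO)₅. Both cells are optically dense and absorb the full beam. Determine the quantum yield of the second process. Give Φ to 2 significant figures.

Photons absorbed by the actinometer: 1.49×10⁻⁶ / 0.195 = 7.641×10⁻⁶ mol.
Φ(unknown) = 4.09×10⁻⁶ / 7.641×10⁻⁶ = 0.54.

Φ = 0.54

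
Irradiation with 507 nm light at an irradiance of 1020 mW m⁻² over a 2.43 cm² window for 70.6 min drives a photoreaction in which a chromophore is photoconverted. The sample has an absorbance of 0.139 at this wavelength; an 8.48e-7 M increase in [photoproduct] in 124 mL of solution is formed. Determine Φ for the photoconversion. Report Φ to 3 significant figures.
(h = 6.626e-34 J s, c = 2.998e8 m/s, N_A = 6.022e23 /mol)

Product: (8.48e-7 M)(0.124 L) = 1.052e-7 mol.
Photon energy at 507 nm: hc/λ = (6.626e-34)(2.998e8)/(507e-9) = 3.918e-19 J.
Energy delivered: (1020 mW m⁻²)(2.43e-4 m²)(4236 s) = 1.050 J.
Photons incident: 1.050 / 3.918e-19 = 2.680e18, i.e. 2.680e18/6.022e23 = 4.450e-6 mol.
Fraction absorbed: 1 − 10^(−0.139) = 0.2739.
Photons absorbed: 0.2739 × 4.450e-6 = 1.219e-6 mol.
Φ = 1.052e-7 mol / 1.219e-6 mol photons = 0.0863.

Φ = 0.0863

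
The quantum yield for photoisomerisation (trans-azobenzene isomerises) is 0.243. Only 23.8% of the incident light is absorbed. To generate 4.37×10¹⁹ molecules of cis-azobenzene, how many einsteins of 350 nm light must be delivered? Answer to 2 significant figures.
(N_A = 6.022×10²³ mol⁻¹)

Product: 4.37×10¹⁹ / 6.022×10²³ = 7.257×10⁻⁵ mol.
Photons that must be absorbed: 7.257×10⁻⁵ / 0.243 = 2.986×10⁻⁴ mol.
Incident photons needed: 2.986×10⁻⁴ / 0.238 = 0.001255 mol.

0.0013 einstein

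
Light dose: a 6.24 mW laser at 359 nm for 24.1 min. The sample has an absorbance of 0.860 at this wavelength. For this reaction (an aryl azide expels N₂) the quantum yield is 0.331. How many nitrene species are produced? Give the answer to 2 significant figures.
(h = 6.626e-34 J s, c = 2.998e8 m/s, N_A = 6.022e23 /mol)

4.7e18 species

Photon energy at 359 nm: hc/λ = (6.626e-34)(2.998e8)/(359e-9) = 5.533e-19 J.
Energy delivered: (6.24 mW)(1446 s) = 9.023 J.
Photons incident: 9.023 / 5.533e-19 = 1.631e19, i.e. 1.631e19/6.022e23 = 2.708e-5 mol.
Fraction absorbed: 1 − 10^(−0.860) = 0.8620.
Photons absorbed: 0.8620 × 2.708e-5 = 2.334e-5 mol.
Product: Φ × n_abs = 0.331 × 2.334e-5 = 7.726e-6 mol.
As a count: 7.726e-6 × 6.022e23 = 4.7e18.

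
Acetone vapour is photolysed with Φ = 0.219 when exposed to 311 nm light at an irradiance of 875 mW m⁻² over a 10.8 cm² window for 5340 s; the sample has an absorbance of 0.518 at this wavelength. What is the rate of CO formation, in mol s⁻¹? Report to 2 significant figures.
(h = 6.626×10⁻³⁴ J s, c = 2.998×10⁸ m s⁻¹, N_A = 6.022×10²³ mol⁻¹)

Photon energy at 311 nm: hc/λ = (6.626×10⁻³⁴)(2.998×10⁸)/(311×10⁻⁹) = 6.387×10⁻¹⁹ J.
Energy delivered: (875 mW m⁻²)(10.8×10⁻⁴ m²)(5340 s) = 5.046 J.
Photons incident: 5.046 / 6.387×10⁻¹⁹ = 7.900×10¹⁸, i.e. 7.900×10¹⁸/6.022×10²³ = 1.312×10⁻⁵ mol.
Fraction absorbed: 1 − 10^(−0.518) = 0.6966.
Photons absorbed: 0.6966 × 1.312×10⁻⁵ = 9.139×10⁻⁶ mol.
Product formed: 0.219 × 9.139×10⁻⁶ = 2.001×10⁻⁶ mol.
Rate: 2.001×10⁻⁶ / 5340 s = 3.7×10⁻¹⁰ mol s⁻¹.

3.7×10⁻¹⁰ mol s⁻¹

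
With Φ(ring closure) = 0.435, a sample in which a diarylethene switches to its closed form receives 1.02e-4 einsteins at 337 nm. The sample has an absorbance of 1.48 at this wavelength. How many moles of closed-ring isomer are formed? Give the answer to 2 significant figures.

Fraction absorbed: 1 − 10^(−1.48) = 0.9669.
Photons absorbed: 0.9669 × 1.02e-4 = 9.862e-5 mol.
Product: Φ × n_abs = 0.435 × 9.862e-5 = 4.290e-5 mol.

4.3e-5 mol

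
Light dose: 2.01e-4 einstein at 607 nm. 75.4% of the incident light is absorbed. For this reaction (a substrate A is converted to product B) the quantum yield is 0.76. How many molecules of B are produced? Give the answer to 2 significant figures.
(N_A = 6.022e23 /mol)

6.9e19 molecules

Photons absorbed: 0.754 × 2.01e-4 = 1.516e-4 mol.
Product: Φ × n_abs = 0.76 × 1.516e-4 = 1.152e-4 mol.
As a count: 1.152e-4 × 6.022e23 = 6.9e19.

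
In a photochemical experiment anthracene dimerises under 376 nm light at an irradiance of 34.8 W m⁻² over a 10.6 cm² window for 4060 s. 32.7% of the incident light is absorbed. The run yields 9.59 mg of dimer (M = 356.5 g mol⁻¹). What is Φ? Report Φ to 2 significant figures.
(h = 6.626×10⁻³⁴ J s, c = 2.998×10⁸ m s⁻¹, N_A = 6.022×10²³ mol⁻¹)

Φ = 0.17

Product: 9.59 mg / 356.5 g mol⁻¹ = 2.690×10⁻⁵ mol.
Photon energy at 376 nm: hc/λ = (6.626×10⁻³⁴)(2.998×10⁸)/(376×10⁻⁹) = 5.283×10⁻¹⁹ J.
Energy delivered: (34.8 W m⁻²)(10.6×10⁻⁴ m²)(4060 s) = 149.8 J.
Photons incident: 149.8 / 5.283×10⁻¹⁹ = 2.836×10²⁰, i.e. 2.836×10²⁰/6.022×10²³ = 4.709×10⁻⁴ mol.
Photons absorbed: 0.327 × 4.709×10⁻⁴ = 1.540×10⁻⁴ mol.
Φ = 2.690×10⁻⁵ mol / 1.540×10⁻⁴ mol photons = 0.17.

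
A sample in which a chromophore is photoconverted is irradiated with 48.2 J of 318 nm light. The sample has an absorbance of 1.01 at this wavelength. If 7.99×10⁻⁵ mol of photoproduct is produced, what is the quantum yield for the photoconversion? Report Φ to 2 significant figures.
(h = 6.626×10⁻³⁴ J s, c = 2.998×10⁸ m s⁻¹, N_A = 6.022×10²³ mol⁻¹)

Photon energy at 318 nm: hc/λ = (6.626×10⁻³⁴)(2.998×10⁸)/(318×10⁻⁹) = 6.247×10⁻¹⁹ J.
Photons incident: 48.2 / 6.247×10⁻¹⁹ = 7.716×10¹⁹, i.e. 7.716×10¹⁹/6.022×10²³ = 1.281×10⁻⁴ mol.
Fraction absorbed: 1 − 10^(−1.01) = 0.9023.
Photons absorbed: 0.9023 × 1.281×10⁻⁴ = 1.156×10⁻⁴ mol.
Φ = 7.99×10⁻⁵ mol / 1.156×10⁻⁴ mol photons = 0.69.

Φ = 0.69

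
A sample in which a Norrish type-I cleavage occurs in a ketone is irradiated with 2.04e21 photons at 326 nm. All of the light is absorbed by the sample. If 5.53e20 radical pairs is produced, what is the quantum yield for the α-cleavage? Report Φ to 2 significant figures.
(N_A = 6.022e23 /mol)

Φ = 0.27

Product: 5.53e20 / 6.022e23 = 9.183e-4 mol.
Moles of photons: 2.04e21 / 6.022e23 = 0.003388 mol.
Φ = 9.183e-4 mol / 0.003388 mol photons = 0.27.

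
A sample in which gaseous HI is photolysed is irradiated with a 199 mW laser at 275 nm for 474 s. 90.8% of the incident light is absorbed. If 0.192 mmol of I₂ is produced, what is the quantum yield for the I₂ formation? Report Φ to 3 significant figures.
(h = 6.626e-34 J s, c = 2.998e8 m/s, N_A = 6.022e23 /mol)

Φ = 0.975

Product: 0.192 mmol = 1.92e-4 mol.
Photon energy at 275 nm: hc/λ = (6.626e-34)(2.998e8)/(275e-9) = 7.224e-19 J.
Energy delivered: (199 mW)(474 s) = 94.33 J.
Photons incident: 94.33 / 7.224e-19 = 1.306e20, i.e. 1.306e20/6.022e23 = 2.169e-4 mol.
Photons absorbed: 0.908 × 2.169e-4 = 1.969e-4 mol.
Φ = 1.92e-4 mol / 1.969e-4 mol photons = 0.975.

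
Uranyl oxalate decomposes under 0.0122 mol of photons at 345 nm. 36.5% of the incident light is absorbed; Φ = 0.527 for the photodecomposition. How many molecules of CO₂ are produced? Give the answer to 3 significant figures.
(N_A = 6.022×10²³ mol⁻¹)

Photons absorbed: 0.365 × 0.0122 = 0.004453 mol.
Product: Φ × n_abs = 0.527 × 0.004453 = 0.002347 mol.
As a count: 0.002347 × 6.022×10²³ = 1.41×10²¹.

1.41×10²¹ molecules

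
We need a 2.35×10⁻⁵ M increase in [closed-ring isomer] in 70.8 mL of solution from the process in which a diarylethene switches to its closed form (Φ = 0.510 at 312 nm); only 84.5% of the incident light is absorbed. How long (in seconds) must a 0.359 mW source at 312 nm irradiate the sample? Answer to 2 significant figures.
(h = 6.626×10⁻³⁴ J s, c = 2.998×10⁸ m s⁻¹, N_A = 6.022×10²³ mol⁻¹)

Product: (2.35×10⁻⁵ M)(0.0708 L) = 1.664×10⁻⁶ mol.
Photons that must be absorbed: 1.664×10⁻⁶ / 0.510 = 3.263×10⁻⁶ mol.
Incident photons needed: 3.263×10⁻⁶ / 0.845 = 3.862×10⁻⁶ mol.
Photon energy: hc/λ = 6.367×10⁻¹⁹ J; per mole, 3.834×10⁵ J mol⁻¹.
Energy required: 3.862×10⁻⁶ × 3.834×10⁵ = 1.481 J.
Time: 1.481 J / 0.000359 W = 4100 s.

t ≈ 4100 s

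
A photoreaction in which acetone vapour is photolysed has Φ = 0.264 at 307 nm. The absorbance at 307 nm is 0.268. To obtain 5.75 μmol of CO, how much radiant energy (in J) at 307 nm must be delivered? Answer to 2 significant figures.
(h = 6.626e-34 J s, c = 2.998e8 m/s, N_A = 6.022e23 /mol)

18 J

Product: 5.75 μmol = 5.75e-6 mol.
Photons that must be absorbed: 5.75e-6 / 0.264 = 2.178e-5 mol.
Fraction absorbed: 1 − 10^(−0.268) = 0.4605.
Incident photons needed: 2.178e-5 / 0.4605 = 4.730e-5 mol.
Photon energy: hc/λ = 6.471e-19 J; per mole, 3.897e5 J mol⁻¹.
Energy required: 4.730e-5 × 3.897e5 = 18 J.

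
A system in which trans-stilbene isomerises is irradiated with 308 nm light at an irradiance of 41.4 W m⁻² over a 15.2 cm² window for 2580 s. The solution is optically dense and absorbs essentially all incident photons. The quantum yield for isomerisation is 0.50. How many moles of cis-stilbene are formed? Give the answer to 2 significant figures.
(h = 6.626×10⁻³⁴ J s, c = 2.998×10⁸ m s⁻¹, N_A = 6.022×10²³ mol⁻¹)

Photon energy at 308 nm: hc/λ = (6.626×10⁻³⁴)(2.998×10⁸)/(308×10⁻⁹) = 6.450×10⁻¹⁹ J.
Energy delivered: (41.4 W m⁻²)(15.2×10⁻⁴ m²)(2580 s) = 162.4 J.
Photons incident: 162.4 / 6.450×10⁻¹⁹ = 2.518×10²⁰, i.e. 2.518×10²⁰/6.022×10²³ = 4.181×10⁻⁴ mol.
Product: Φ × n_abs = 0.50 × 4.181×10⁻⁴ = 2.091×10⁻⁴ mol.

2.1×10⁻⁴ mol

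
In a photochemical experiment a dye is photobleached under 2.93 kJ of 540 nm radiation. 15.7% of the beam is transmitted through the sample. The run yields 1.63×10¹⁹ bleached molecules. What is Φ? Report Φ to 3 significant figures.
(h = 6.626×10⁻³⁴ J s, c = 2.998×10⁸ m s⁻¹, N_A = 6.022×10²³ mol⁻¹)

Product: 1.63×10¹⁹ / 6.022×10²³ = 2.707×10⁻⁵ mol.
Photon energy at 540 nm: hc/λ = (6.626×10⁻³⁴)(2.998×10⁸)/(540×10⁻⁹) = 3.679×10⁻¹⁹ J.
Incident energy: 2.93 kJ = 2930 J.
Photons incident: 2930 / 3.679×10⁻¹⁹ = 7.964×10²¹, i.e. 7.964×10²¹/6.022×10²³ = 0.01322 mol.
Fraction absorbed: 1 − 15.7/100 = 0.8430.
Photons absorbed: 0.8430 × 0.01322 = 0.01114 mol.
Φ = 2.707×10⁻⁵ mol / 0.01114 mol photons = 0.00243.

Φ = 0.00243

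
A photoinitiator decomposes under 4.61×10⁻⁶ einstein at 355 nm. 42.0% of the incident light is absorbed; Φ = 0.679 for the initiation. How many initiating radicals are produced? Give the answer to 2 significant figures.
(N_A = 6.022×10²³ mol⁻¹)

7.9×10¹⁷ initiating radicals

Photons absorbed: 0.420 × 4.61×10⁻⁶ = 1.936×10⁻⁶ mol.
Product: Φ × n_abs = 0.679 × 1.936×10⁻⁶ = 1.315×10⁻⁶ mol.
As a count: 1.315×10⁻⁶ × 6.022×10²³ = 7.9×10¹⁷.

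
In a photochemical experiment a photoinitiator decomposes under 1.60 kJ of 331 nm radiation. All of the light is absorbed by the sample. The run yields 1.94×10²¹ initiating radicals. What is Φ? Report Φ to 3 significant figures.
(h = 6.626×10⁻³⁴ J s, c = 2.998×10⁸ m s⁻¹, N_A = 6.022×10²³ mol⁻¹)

Φ = 0.728

Product: 1.94×10²¹ / 6.022×10²³ = 0.003222 mol.
Photon energy at 331 nm: hc/λ = (6.626×10⁻³⁴)(2.998×10⁸)/(331×10⁻⁹) = 6.001×10⁻¹⁹ J.
Incident energy: 1.60 kJ = 1600 J.
Photons incident: 1600 / 6.001×10⁻¹⁹ = 2.666×10²¹, i.e. 2.666×10²¹/6.022×10²³ = 0.004427 mol.
Φ = 0.003222 mol / 0.004427 mol photons = 0.728.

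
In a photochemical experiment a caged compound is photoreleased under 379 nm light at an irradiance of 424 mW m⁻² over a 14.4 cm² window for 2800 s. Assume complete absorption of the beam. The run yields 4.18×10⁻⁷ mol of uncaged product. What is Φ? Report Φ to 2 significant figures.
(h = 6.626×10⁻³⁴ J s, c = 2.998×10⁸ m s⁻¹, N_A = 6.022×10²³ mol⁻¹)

Φ = 0.077

Photon energy at 379 nm: hc/λ = (6.626×10⁻³⁴)(2.998×10⁸)/(379×10⁻⁹) = 5.241×10⁻¹⁹ J.
Energy delivered: (424 mW m⁻²)(14.4×10⁻⁴ m²)(2800 s) = 1.710 J.
Photons incident: 1.710 / 5.241×10⁻¹⁹ = 3.263×10¹⁸, i.e. 3.263×10¹⁸/6.022×10²³ = 5.418×10⁻⁶ mol.
Φ = 4.18×10⁻⁷ mol / 5.418×10⁻⁶ mol photons = 0.077.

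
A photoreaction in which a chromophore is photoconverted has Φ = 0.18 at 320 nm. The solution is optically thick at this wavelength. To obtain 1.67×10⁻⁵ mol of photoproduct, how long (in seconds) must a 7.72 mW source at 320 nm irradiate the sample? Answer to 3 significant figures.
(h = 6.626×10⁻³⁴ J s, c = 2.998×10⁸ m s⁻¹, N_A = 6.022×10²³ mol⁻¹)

t ≈ 4490 s

Photons that must be absorbed: 1.67×10⁻⁵ / 0.18 = 9.278×10⁻⁵ mol.
Photon energy: hc/λ = 6.208×10⁻¹⁹ J; per mole, 3.738×10⁵ J mol⁻¹.
Energy required: 9.278×10⁻⁵ × 3.738×10⁵ = 34.68 J.
Time: 34.68 J / 0.00772 W = 4490 s.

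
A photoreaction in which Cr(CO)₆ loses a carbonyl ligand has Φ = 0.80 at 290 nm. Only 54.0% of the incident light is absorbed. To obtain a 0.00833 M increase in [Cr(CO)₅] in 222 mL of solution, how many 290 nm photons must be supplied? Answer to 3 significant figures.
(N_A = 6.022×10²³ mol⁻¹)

2.58×10²¹ photons

Product: (0.00833 M)(0.222 L) = 0.001849 mol.
Photons that must be absorbed: 0.001849 / 0.80 = 0.002311 mol.
Incident photons needed: 0.002311 / 0.540 = 0.004280 mol.
Photon count: 0.004280 × 6.022×10²³ = 2.58×10²¹.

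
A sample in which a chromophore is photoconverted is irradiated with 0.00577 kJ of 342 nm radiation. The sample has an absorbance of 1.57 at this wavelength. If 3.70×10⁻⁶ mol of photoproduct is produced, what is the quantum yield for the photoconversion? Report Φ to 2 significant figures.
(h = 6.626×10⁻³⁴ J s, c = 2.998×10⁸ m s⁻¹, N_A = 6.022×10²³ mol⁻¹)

Φ = 0.23

Photon energy at 342 nm: hc/λ = (6.626×10⁻³⁴)(2.998×10⁸)/(342×10⁻⁹) = 5.808×10⁻¹⁹ J.
Incident energy: 0.00577 kJ = 5.77 J.
Photons incident: 5.77 / 5.808×10⁻¹⁹ = 9.935×10¹⁸, i.e. 9.935×10¹⁸/6.022×10²³ = 1.650×10⁻⁵ mol.
Fraction absorbed: 1 − 10^(−1.57) = 0.9731.
Photons absorbed: 0.9731 × 1.650×10⁻⁵ = 1.606×10⁻⁵ mol.
Φ = 3.70×10⁻⁶ mol / 1.606×10⁻⁵ mol photons = 0.23.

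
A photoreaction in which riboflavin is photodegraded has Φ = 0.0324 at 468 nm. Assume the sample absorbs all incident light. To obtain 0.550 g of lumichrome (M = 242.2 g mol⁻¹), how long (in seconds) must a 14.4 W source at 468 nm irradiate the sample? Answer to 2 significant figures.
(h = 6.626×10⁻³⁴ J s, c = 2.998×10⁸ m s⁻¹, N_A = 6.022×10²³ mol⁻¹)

Product: 0.550 g / 242.2 g mol⁻¹ = 0.002271 mol.
Photons that must be absorbed: 0.002271 / 0.0324 = 0.07009 mol.
Photon energy: hc/λ = 4.245×10⁻¹⁹ J; per mole, 2.556×10⁵ J mol⁻¹.
Energy required: 0.07009 × 2.556×10⁵ = 1.792×10⁴ J.
Time: 1.792×10⁴ J / 14.4 W = 1200 s.

t ≈ 1200 s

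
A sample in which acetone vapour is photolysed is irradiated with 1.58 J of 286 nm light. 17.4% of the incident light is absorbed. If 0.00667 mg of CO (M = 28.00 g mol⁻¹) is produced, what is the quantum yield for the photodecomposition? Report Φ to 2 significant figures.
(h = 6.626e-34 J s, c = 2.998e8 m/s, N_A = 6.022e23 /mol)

Φ = 0.36

Product: 0.00667 mg / 28.00 g mol⁻¹ = 2.382e-7 mol.
Photon energy at 286 nm: hc/λ = (6.626e-34)(2.998e8)/(286e-9) = 6.946e-19 J.
Photons incident: 1.58 / 6.946e-19 = 2.275e18, i.e. 2.275e18/6.022e23 = 3.778e-6 mol.
Photons absorbed: 0.174 × 3.778e-6 = 6.574e-7 mol.
Φ = 2.382e-7 mol / 6.574e-7 mol photons = 0.36.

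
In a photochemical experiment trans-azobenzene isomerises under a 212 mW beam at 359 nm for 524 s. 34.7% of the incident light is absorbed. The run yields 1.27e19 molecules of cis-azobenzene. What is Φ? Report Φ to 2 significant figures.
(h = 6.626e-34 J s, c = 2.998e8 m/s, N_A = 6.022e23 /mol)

Product: 1.27e19 / 6.022e23 = 2.109e-5 mol.
Photon energy at 359 nm: hc/λ = (6.626e-34)(2.998e8)/(359e-9) = 5.533e-19 J.
Energy delivered: (212 mW)(524 s) = 111.1 J.
Photons incident: 111.1 / 5.533e-19 = 2.008e20, i.e. 2.008e20/6.022e23 = 3.334e-4 mol.
Photons absorbed: 0.347 × 3.334e-4 = 1.157e-4 mol.
Φ = 2.109e-5 mol / 1.157e-4 mol photons = 0.18.

Φ = 0.18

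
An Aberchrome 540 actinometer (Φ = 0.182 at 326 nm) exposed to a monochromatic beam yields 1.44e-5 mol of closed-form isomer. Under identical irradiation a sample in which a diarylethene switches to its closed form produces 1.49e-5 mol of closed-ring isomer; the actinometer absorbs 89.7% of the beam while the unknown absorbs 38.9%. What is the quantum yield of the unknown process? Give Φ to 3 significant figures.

Photons absorbed by the actinometer: 1.44e-5 / 0.182 = 7.912e-5 mol.
Incident flux: 7.912e-5 / 0.897 = 8.821e-5 einstein.
Absorbed by unknown: 0.389 × 8.821e-5 = 3.431e-5 mol.
Φ(unknown) = 1.49e-5 / 3.431e-5 = 0.434.

Φ = 0.434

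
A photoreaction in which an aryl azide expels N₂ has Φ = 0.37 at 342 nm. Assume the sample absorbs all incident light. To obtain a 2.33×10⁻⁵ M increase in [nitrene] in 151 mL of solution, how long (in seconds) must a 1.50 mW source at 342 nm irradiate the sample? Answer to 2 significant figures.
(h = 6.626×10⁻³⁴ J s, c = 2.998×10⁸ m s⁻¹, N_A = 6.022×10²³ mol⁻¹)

Product: (2.33×10⁻⁵ M)(0.151 L) = 3.518×10⁻⁶ mol.
Photons that must be absorbed: 3.518×10⁻⁶ / 0.37 = 9.508×10⁻⁶ mol.
Photon energy: hc/λ = 5.808×10⁻¹⁹ J; per mole, 3.498×10⁵ J mol⁻¹.
Energy required: 9.508×10⁻⁶ × 3.498×10⁵ = 3.326 J.
Time: 3.326 J / 0.0015 W = 2200 s.

t ≈ 2200 s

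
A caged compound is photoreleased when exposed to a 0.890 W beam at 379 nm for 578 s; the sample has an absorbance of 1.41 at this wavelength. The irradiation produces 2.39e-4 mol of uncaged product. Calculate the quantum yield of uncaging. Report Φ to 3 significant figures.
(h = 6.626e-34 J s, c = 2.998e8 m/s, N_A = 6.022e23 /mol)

Φ = 0.153

Photon energy at 379 nm: hc/λ = (6.626e-34)(2.998e8)/(379e-9) = 5.241e-19 J.
Energy delivered: (0.890 W)(578 s) = 514.4 J.
Photons incident: 514.4 / 5.241e-19 = 9.815e20, i.e. 9.815e20/6.022e23 = 0.001630 mol.
Fraction absorbed: 1 − 10^(−1.41) = 0.9611.
Photons absorbed: 0.9611 × 0.001630 = 0.001567 mol.
Φ = 2.39e-4 mol / 0.001567 mol photons = 0.153.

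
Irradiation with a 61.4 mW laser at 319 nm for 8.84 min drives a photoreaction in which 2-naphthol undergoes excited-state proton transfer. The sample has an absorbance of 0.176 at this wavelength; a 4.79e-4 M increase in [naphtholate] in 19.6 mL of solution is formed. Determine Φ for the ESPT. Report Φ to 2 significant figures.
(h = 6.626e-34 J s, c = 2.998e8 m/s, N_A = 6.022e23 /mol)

Φ = 0.32

Product: (4.79e-4 M)(0.0196 L) = 9.388e-6 mol.
Photon energy at 319 nm: hc/λ = (6.626e-34)(2.998e8)/(319e-9) = 6.227e-19 J.
Energy delivered: (61.4 mW)(530.4 s) = 32.57 J.
Photons incident: 32.57 / 6.227e-19 = 5.230e19, i.e. 5.230e19/6.022e23 = 8.685e-5 mol.
Fraction absorbed: 1 − 10^(−0.176) = 0.3332.
Photons absorbed: 0.3332 × 8.685e-5 = 2.894e-5 mol.
Φ = 9.388e-6 mol / 2.894e-5 mol photons = 0.32.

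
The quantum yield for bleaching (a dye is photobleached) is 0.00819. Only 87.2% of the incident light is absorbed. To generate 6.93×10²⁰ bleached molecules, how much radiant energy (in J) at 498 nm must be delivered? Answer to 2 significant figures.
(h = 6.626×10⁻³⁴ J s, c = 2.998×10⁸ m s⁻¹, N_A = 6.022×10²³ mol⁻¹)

3.9×10⁴ J

Product: 6.93×10²⁰ / 6.022×10²³ = 0.001151 mol.
Photons that must be absorbed: 0.001151 / 0.00819 = 0.1405 mol.
Incident photons needed: 0.1405 / 0.872 = 0.1611 mol.
Photon energy: hc/λ = 3.989×10⁻¹⁹ J; per mole, 2.402×10⁵ J mol⁻¹.
Energy required: 0.1611 × 2.402×10⁵ = 3.9×10⁴ J.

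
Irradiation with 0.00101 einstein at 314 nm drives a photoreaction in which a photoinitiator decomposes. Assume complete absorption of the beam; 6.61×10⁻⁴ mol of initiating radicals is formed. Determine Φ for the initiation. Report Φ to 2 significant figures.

Φ = 6.61×10⁻⁴ mol / 0.00101 mol photons = 0.65.

Φ = 0.65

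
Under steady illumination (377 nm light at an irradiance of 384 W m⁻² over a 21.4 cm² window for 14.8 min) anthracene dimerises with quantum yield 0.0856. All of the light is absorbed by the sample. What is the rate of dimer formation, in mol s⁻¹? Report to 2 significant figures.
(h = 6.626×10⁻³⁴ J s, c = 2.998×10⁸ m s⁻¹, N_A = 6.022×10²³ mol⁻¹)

Photon energy at 377 nm: hc/λ = (6.626×10⁻³⁴)(2.998×10⁸)/(377×10⁻⁹) = 5.269×10⁻¹⁹ J.
Energy delivered: (384 W m⁻²)(21.4×10⁻⁴ m²)(888 s) = 729.7 J.
Photons incident: 729.7 / 5.269×10⁻¹⁹ = 1.385×10²¹, i.e. 1.385×10²¹/6.022×10²³ = 0.002300 mol.
Product formed: 0.0856 × 0.002300 = 1.969×10⁻⁴ mol.
Rate: 1.969×10⁻⁴ / 888 s = 2.2×10⁻⁷ mol s⁻¹.

2.2×10⁻⁷ mol s⁻¹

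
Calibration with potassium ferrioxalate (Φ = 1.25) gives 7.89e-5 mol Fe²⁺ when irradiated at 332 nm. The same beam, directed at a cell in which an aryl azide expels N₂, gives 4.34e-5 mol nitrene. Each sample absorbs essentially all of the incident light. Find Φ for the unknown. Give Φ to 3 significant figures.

Φ = 0.688

Photons absorbed by the actinometer: 7.89e-5 / 1.25 = 6.312e-5 mol.
Φ(unknown) = 4.34e-5 / 6.312e-5 = 0.688.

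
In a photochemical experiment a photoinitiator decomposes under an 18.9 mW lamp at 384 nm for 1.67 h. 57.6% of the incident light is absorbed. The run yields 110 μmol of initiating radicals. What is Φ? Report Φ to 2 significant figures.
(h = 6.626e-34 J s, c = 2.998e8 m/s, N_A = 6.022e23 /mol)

Product: 110 μmol = 1.10e-4 mol.
Photon energy at 384 nm: hc/λ = (6.626e-34)(2.998e8)/(384e-9) = 5.173e-19 J.
Energy delivered: (18.9 mW)(6012 s) = 113.6 J.
Photons incident: 113.6 / 5.173e-19 = 2.196e20, i.e. 2.196e20/6.022e23 = 3.647e-4 mol.
Photons absorbed: 0.576 × 3.647e-4 = 2.101e-4 mol.
Φ = 1.10e-4 mol / 2.101e-4 mol photons = 0.52.

Φ = 0.52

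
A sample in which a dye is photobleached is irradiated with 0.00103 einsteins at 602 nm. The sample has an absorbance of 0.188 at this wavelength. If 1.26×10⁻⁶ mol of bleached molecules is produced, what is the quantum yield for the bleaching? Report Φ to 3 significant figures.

Fraction absorbed: 1 − 10^(−0.188) = 0.3514.
Photons absorbed: 0.3514 × 0.00103 = 3.619×10⁻⁴ mol.
Φ = 1.26×10⁻⁶ mol / 3.619×10⁻⁴ mol photons = 0.00348.

Φ = 0.00348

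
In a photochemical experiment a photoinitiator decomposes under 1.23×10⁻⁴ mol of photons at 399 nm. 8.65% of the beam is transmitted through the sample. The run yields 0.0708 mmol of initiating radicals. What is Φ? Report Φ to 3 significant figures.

Φ = 0.630

Product: 0.0708 mmol = 7.08×10⁻⁵ mol.
Fraction absorbed: 1 − 8.65/100 = 0.9135.
Photons absorbed: 0.9135 × 1.23×10⁻⁴ = 1.124×10⁻⁴ mol.
Φ = 7.08×10⁻⁵ mol / 1.124×10⁻⁴ mol photons = 0.630.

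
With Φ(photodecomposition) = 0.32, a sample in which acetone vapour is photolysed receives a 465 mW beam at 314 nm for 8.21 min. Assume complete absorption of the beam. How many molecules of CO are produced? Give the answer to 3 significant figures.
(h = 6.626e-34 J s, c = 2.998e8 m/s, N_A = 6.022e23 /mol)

Photon energy at 314 nm: hc/λ = (6.626e-34)(2.998e8)/(314e-9) = 6.326e-19 J.
Energy delivered: (465 mW)(492.6 s) = 229.1 J.
Photons incident: 229.1 / 6.326e-19 = 3.622e20, i.e. 3.622e20/6.022e23 = 6.015e-4 mol.
Product: Φ × n_abs = 0.32 × 6.015e-4 = 1.925e-4 mol.
As a count: 1.925e-4 × 6.022e23 = 1.16e20.

1.16e20 molecules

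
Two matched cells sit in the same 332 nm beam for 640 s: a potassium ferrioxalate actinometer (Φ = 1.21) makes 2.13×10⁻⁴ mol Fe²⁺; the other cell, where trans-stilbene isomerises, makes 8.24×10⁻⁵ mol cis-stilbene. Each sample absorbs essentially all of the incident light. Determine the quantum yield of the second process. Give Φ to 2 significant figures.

Φ = 0.47

Photons absorbed by the actinometer: 2.13×10⁻⁴ / 1.21 = 1.760×10⁻⁴ mol.
Φ(unknown) = 8.24×10⁻⁵ / 1.760×10⁻⁴ = 0.47.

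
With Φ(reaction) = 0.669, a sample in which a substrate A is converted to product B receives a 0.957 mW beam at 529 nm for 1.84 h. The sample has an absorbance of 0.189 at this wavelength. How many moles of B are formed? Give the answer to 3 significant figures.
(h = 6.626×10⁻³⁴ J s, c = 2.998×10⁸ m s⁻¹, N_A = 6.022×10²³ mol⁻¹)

6.62×10⁻⁶ mol

Photon energy at 529 nm: hc/λ = (6.626×10⁻³⁴)(2.998×10⁸)/(529×10⁻⁹) = 3.755×10⁻¹⁹ J.
Energy delivered: (0.957 mW)(6624 s) = 6.339 J.
Photons incident: 6.339 / 3.755×10⁻¹⁹ = 1.688×10¹⁹, i.e. 1.688×10¹⁹/6.022×10²³ = 2.803×10⁻⁵ mol.
Fraction absorbed: 1 − 10^(−0.189) = 0.3529.
Photons absorbed: 0.3529 × 2.803×10⁻⁵ = 9.892×10⁻⁶ mol.
Product: Φ × n_abs = 0.669 × 9.892×10⁻⁶ = 6.618×10⁻⁶ mol.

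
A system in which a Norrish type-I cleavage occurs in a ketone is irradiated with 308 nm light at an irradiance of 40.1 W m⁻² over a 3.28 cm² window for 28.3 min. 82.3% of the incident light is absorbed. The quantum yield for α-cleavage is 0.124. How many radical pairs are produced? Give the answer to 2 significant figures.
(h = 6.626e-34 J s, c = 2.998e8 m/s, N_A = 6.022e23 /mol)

3.5e18 radical pairs

Photon energy at 308 nm: hc/λ = (6.626e-34)(2.998e8)/(308e-9) = 6.450e-19 J.
Energy delivered: (40.1 W m⁻²)(3.28e-4 m²)(1698 s) = 22.33 J.
Photons incident: 22.33 / 6.450e-19 = 3.462e19, i.e. 3.462e19/6.022e23 = 5.749e-5 mol.
Photons absorbed: 0.823 × 5.749e-5 = 4.731e-5 mol.
Product: Φ × n_abs = 0.124 × 4.731e-5 = 5.866e-6 mol.
As a count: 5.866e-6 × 6.022e23 = 3.5e18.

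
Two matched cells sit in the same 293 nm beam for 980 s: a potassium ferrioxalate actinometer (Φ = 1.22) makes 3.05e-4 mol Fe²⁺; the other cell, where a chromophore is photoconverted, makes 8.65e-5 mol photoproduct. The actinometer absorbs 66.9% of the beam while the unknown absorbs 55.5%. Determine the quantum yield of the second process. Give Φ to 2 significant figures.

Photons absorbed by the actinometer: 3.05e-4 / 1.22 = 2.500e-4 mol.
Incident flux: 2.500e-4 / 0.669 = 3.737e-4 einstein.
Absorbed by unknown: 0.555 × 3.737e-4 = 2.074e-4 mol.
Φ(unknown) = 8.65e-5 / 2.074e-4 = 0.42.

Φ = 0.42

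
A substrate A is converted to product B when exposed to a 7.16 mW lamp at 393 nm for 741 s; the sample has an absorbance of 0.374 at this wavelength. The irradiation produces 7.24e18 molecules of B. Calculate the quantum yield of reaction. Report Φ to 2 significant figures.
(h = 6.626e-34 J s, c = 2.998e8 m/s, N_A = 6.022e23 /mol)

Product: 7.24e18 / 6.022e23 = 1.202e-5 mol.
Photon energy at 393 nm: hc/λ = (6.626e-34)(2.998e8)/(393e-9) = 5.055e-19 J.
Energy delivered: (7.16 mW)(741 s) = 5.306 J.
Photons incident: 5.306 / 5.055e-19 = 1.050e19, i.e. 1.050e19/6.022e23 = 1.744e-5 mol.
Fraction absorbed: 1 − 10^(−0.374) = 0.5773.
Photons absorbed: 0.5773 × 1.744e-5 = 1.007e-5 mol.
Φ = 1.202e-5 mol / 1.007e-5 mol photons = 1.2.

Φ = 1.2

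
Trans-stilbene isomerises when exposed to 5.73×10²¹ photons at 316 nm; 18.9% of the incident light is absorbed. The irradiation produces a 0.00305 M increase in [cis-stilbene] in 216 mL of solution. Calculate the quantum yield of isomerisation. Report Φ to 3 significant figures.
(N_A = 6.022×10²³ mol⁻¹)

Φ = 0.366

Product: (0.00305 M)(0.216 L) = 6.588×10⁻⁴ mol.
Moles of photons: 5.73×10²¹ / 6.022×10²³ = 0.009515 mol.
Photons absorbed: 0.189 × 0.009515 = 0.001798 mol.
Φ = 6.588×10⁻⁴ mol / 0.001798 mol photons = 0.366.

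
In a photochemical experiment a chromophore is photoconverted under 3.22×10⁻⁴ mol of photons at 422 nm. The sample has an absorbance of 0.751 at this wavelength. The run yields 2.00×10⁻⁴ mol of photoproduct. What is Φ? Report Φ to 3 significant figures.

Φ = 0.755

Fraction absorbed: 1 − 10^(−0.751) = 0.8226.
Photons absorbed: 0.8226 × 3.22×10⁻⁴ = 2.649×10⁻⁴ mol.
Φ = 2.00×10⁻⁴ mol / 2.649×10⁻⁴ mol photons = 0.755.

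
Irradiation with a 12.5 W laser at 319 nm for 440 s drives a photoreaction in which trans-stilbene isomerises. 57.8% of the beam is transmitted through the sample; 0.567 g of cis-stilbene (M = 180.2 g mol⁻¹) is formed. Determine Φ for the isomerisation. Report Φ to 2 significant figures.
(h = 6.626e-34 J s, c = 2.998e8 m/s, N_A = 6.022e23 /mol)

Φ = 0.51

Product: 0.567 g / 180.2 g mol⁻¹ = 0.003147 mol.
Photon energy at 319 nm: hc/λ = (6.626e-34)(2.998e8)/(319e-9) = 6.227e-19 J.
Energy delivered: (12.5 W)(440 s) = 5500 J.
Photons incident: 5500 / 6.227e-19 = 8.833e21, i.e. 8.833e21/6.022e23 = 0.01467 mol.
Fraction absorbed: 1 − 57.8/100 = 0.4220.
Photons absorbed: 0.4220 × 0.01467 = 0.006191 mol.
Φ = 0.003147 mol / 0.006191 mol photons = 0.51.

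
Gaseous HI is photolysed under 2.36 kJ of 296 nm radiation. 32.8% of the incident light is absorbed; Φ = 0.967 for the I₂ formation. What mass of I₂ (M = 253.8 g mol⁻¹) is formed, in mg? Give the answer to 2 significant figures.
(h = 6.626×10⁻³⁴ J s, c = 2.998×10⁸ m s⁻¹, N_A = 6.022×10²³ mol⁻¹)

470 mg

Photon energy at 296 nm: hc/λ = (6.626×10⁻³⁴)(2.998×10⁸)/(296×10⁻⁹) = 6.711×10⁻¹⁹ J.
Incident energy: 2.36 kJ = 2360 J.
Photons incident: 2360 / 6.711×10⁻¹⁹ = 3.517×10²¹, i.e. 3.517×10²¹/6.022×10²³ = 0.005840 mol.
Photons absorbed: 0.328 × 0.005840 = 0.001916 mol.
Product: Φ × n_abs = 0.967 × 0.001916 = 0.001853 mol.
Mass: 0.001853 × 253.8 = 0.4703 g = 470 mg.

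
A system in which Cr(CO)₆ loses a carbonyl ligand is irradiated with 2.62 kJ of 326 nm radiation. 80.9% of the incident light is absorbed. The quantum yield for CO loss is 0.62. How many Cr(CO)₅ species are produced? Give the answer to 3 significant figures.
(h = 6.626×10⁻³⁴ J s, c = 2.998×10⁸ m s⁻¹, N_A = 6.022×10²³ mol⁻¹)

Photon energy at 326 nm: hc/λ = (6.626×10⁻³⁴)(2.998×10⁸)/(326×10⁻⁹) = 6.093×10⁻¹⁹ J.
Incident energy: 2.62 kJ = 2620 J.
Photons incident: 2620 / 6.093×10⁻¹⁹ = 4.300×10²¹, i.e. 4.300×10²¹/6.022×10²³ = 0.007140 mol.
Photons absorbed: 0.809 × 0.007140 = 0.005776 mol.
Product: Φ × n_abs = 0.62 × 0.005776 = 0.003581 mol.
As a count: 0.003581 × 6.022×10²³ = 2.16×10²¹.

2.16×10²¹ species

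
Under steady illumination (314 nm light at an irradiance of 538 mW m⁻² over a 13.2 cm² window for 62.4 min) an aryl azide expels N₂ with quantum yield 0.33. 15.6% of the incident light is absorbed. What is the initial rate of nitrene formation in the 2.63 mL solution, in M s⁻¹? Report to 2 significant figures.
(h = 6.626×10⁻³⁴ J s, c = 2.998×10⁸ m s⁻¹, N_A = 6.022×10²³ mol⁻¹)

3.6×10⁻⁸ M s⁻¹

Photon energy at 314 nm: hc/λ = (6.626×10⁻³⁴)(2.998×10⁸)/(314×10⁻⁹) = 6.326×10⁻¹⁹ J.
Energy delivered: (538 mW m⁻²)(13.2×10⁻⁴ m²)(3744 s) = 2.659 J.
Photons incident: 2.659 / 6.326×10⁻¹⁹ = 4.203×10¹⁸, i.e. 4.203×10¹⁸/6.022×10²³ = 6.979×10⁻⁶ mol.
Photons absorbed: 0.156 × 6.979×10⁻⁶ = 1.089×10⁻⁶ mol.
Product formed: 0.33 × 1.089×10⁻⁶ = 3.594×10⁻⁷ mol.
Rate: 3.594×10⁻⁷ mol / (3744 s × 0.00263 L) = 3.6×10⁻⁸ M s⁻¹.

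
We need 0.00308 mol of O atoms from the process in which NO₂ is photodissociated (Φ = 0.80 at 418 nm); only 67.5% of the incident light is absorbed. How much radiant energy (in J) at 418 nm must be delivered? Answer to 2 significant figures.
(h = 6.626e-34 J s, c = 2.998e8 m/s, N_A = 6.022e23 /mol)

1600 J

Photons that must be absorbed: 0.00308 / 0.80 = 0.003850 mol.
Incident photons needed: 0.003850 / 0.675 = 0.005704 mol.
Photon energy: hc/λ = 4.752e-19 J; per mole, 2.862e5 J mol⁻¹.
Energy required: 0.005704 × 2.862e5 = 1600 J.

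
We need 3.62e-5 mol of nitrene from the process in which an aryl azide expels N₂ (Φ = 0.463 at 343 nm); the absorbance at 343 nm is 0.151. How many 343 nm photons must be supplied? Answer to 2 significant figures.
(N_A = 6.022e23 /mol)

Photons that must be absorbed: 3.62e-5 / 0.463 = 7.819e-5 mol.
Fraction absorbed: 1 − 10^(−0.151) = 0.2937.
Incident photons needed: 7.819e-5 / 0.2937 = 2.662e-4 mol.
Photon count: 2.662e-4 × 6.022e23 = 1.6e20.

1.6e20 photons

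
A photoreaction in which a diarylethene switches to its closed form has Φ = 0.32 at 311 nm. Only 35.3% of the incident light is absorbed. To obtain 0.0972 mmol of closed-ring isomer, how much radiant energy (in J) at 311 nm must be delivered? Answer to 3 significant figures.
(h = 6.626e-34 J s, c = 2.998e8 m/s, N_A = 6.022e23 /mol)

Product: 0.0972 mmol = 9.72e-5 mol.
Photons that must be absorbed: 9.72e-5 / 0.32 = 3.038e-4 mol.
Incident photons needed: 3.038e-4 / 0.353 = 8.606e-4 mol.
Photon energy: hc/λ = 6.387e-19 J; per mole, 3.846e5 J mol⁻¹.
Energy required: 8.606e-4 × 3.846e5 = 331 J.

331 J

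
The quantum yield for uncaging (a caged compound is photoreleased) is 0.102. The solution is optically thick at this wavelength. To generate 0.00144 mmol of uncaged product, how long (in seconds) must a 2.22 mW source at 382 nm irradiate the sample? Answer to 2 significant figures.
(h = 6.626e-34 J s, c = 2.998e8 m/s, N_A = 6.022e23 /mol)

t ≈ 2000 s

Product: 0.00144 mmol = 1.44e-6 mol.
Photons that must be absorbed: 1.44e-6 / 0.102 = 1.412e-5 mol.
Photon energy: hc/λ = 5.200e-19 J; per mole, 3.131e5 J mol⁻¹.
Energy required: 1.412e-5 × 3.131e5 = 4.421 J.
Time: 4.421 J / 0.00222 W = 2000 s.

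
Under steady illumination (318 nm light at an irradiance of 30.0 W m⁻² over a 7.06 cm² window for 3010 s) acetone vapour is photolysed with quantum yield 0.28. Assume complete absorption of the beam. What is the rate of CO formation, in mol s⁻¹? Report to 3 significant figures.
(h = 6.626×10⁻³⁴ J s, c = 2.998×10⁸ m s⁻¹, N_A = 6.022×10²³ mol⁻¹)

Photon energy at 318 nm: hc/λ = (6.626×10⁻³⁴)(2.998×10⁸)/(318×10⁻⁹) = 6.247×10⁻¹⁹ J.
Energy delivered: (30.0 W m⁻²)(7.06×10⁻⁴ m²)(3010 s) = 63.75 J.
Photons incident: 63.75 / 6.247×10⁻¹⁹ = 1.020×10²⁰, i.e. 1.020×10²⁰/6.022×10²³ = 1.694×10⁻⁴ mol.
Product formed: 0.28 × 1.694×10⁻⁴ = 4.743×10⁻⁵ mol.
Rate: 4.743×10⁻⁵ / 3010 s = 1.58×10⁻⁸ mol s⁻¹.

1.58×10⁻⁸ mol s⁻¹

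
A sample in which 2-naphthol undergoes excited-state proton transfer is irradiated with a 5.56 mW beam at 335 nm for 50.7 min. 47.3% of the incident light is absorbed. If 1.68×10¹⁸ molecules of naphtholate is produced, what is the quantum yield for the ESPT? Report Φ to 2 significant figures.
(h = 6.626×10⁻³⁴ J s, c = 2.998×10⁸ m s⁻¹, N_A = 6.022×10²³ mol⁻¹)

Φ = 0.12

Product: 1.68×10¹⁸ / 6.022×10²³ = 2.790×10⁻⁶ mol.
Photon energy at 335 nm: hc/λ = (6.626×10⁻³⁴)(2.998×10⁸)/(335×10⁻⁹) = 5.930×10⁻¹⁹ J.
Energy delivered: (5.56 mW)(3042 s) = 16.91 J.
Photons incident: 16.91 / 5.930×10⁻¹⁹ = 2.852×10¹⁹, i.e. 2.852×10¹⁹/6.022×10²³ = 4.736×10⁻⁵ mol.
Photons absorbed: 0.473 × 4.736×10⁻⁵ = 2.240×10⁻⁵ mol.
Φ = 2.790×10⁻⁶ mol / 2.240×10⁻⁵ mol photons = 0.12.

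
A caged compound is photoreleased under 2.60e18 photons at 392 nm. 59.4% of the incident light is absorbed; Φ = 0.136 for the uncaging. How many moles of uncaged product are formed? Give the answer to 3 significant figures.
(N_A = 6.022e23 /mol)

3.49e-7 mol

Moles of photons: 2.60e18 / 6.022e23 = 4.318e-6 mol.
Photons absorbed: 0.594 × 4.318e-6 = 2.565e-6 mol.
Product: Φ × n_abs = 0.136 × 2.565e-6 = 3.488e-7 mol.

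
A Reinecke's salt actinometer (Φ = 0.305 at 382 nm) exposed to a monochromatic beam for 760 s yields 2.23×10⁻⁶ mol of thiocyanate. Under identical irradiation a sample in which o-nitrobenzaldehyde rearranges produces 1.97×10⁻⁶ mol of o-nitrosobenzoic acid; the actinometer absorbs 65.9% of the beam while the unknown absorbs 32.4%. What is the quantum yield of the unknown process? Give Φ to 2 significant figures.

Φ = 0.55

Photons absorbed by the actinometer: 2.23×10⁻⁶ / 0.305 = 7.311×10⁻⁶ mol.
Incident flux: 7.311×10⁻⁶ / 0.659 = 1.109×10⁻⁵ einstein.
Absorbed by unknown: 0.324 × 1.109×10⁻⁵ = 3.593×10⁻⁶ mol.
Φ(unknown) = 1.97×10⁻⁶ / 3.593×10⁻⁶ = 0.55.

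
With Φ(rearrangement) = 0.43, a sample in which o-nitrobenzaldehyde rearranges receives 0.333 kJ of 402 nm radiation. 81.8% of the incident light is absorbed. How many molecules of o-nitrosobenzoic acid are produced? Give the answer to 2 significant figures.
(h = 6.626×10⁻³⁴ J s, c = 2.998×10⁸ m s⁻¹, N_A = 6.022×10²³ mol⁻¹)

2.4×10²⁰ molecules

Photon energy at 402 nm: hc/λ = (6.626×10⁻³⁴)(2.998×10⁸)/(402×10⁻⁹) = 4.941×10⁻¹⁹ J.
Incident energy: 0.333 kJ = 333 J.
Photons incident: 333 / 4.941×10⁻¹⁹ = 6.740×10²⁰, i.e. 6.740×10²⁰/6.022×10²³ = 0.001119 mol.
Photons absorbed: 0.818 × 0.001119 = 9.153×10⁻⁴ mol.
Product: Φ × n_abs = 0.43 × 9.153×10⁻⁴ = 3.936×10⁻⁴ mol.
As a count: 3.936×10⁻⁴ × 6.022×10²³ = 2.4×10²⁰.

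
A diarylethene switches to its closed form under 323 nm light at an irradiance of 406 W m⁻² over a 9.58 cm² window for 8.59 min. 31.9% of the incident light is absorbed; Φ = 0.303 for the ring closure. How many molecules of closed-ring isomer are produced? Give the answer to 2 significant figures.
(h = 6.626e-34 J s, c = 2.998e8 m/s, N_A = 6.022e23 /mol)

3.2e19 molecules

Photon energy at 323 nm: hc/λ = (6.626e-34)(2.998e8)/(323e-9) = 6.150e-19 J.
Energy delivered: (406 W m⁻²)(9.58e-4 m²)(515.4 s) = 200.5 J.
Photons incident: 200.5 / 6.150e-19 = 3.260e20, i.e. 3.260e20/6.022e23 = 5.413e-4 mol.
Photons absorbed: 0.319 × 5.413e-4 = 1.727e-4 mol.
Product: Φ × n_abs = 0.303 × 1.727e-4 = 5.233e-5 mol.
As a count: 5.233e-5 × 6.022e23 = 3.2e19.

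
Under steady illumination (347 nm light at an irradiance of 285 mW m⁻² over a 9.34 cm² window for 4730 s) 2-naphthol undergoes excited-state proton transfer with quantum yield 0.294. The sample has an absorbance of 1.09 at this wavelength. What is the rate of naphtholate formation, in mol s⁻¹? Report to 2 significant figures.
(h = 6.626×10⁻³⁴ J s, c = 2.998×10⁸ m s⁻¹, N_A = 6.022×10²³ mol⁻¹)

2.1×10⁻¹⁰ mol s⁻¹

Photon energy at 347 nm: hc/λ = (6.626×10⁻³⁴)(2.998×10⁸)/(347×10⁻⁹) = 5.725×10⁻¹⁹ J.
Energy delivered: (285 mW m⁻²)(9.34×10⁻⁴ m²)(4730 s) = 1.259 J.
Photons incident: 1.259 / 5.725×10⁻¹⁹ = 2.199×10¹⁸, i.e. 2.199×10¹⁸/6.022×10²³ = 3.652×10⁻⁶ mol.
Fraction absorbed: 1 − 10^(−1.09) = 0.9187.
Photons absorbed: 0.9187 × 3.652×10⁻⁶ = 3.355×10⁻⁶ mol.
Product formed: 0.294 × 3.355×10⁻⁶ = 9.864×10⁻⁷ mol.
Rate: 9.864×10⁻⁷ / 4730 s = 2.1×10⁻¹⁰ mol s⁻¹.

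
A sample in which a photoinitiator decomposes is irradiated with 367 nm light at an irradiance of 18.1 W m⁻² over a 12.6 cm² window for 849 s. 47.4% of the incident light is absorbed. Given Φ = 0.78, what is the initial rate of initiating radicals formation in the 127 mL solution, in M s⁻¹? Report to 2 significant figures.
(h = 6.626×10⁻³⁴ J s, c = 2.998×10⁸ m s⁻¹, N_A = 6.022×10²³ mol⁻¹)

2.0×10⁻⁷ M s⁻¹

Photon energy at 367 nm: hc/λ = (6.626×10⁻³⁴)(2.998×10⁸)/(367×10⁻⁹) = 5.413×10⁻¹⁹ J.
Energy delivered: (18.1 W m⁻²)(12.6×10⁻⁴ m²)(849 s) = 19.36 J.
Photons incident: 19.36 / 5.413×10⁻¹⁹ = 3.577×10¹⁹, i.e. 3.577×10¹⁹/6.022×10²³ = 5.940×10⁻⁵ mol.
Photons absorbed: 0.474 × 5.940×10⁻⁵ = 2.816×10⁻⁵ mol.
Product formed: 0.78 × 2.816×10⁻⁵ = 2.196×10⁻⁵ mol.
Rate: 2.196×10⁻⁵ mol / (849 s × 0.127 L) = 2.0×10⁻⁷ M s⁻¹.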